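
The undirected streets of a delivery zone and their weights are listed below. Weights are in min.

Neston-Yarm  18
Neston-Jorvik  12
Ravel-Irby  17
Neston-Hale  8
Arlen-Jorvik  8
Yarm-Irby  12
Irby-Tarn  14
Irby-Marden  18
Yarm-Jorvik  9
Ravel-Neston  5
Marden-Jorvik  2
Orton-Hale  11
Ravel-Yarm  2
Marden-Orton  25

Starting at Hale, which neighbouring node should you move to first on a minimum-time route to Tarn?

Neston

Enumerating some paths:
Hale → Neston → Ravel → Yarm → Irby → Tarn: 8+5+2+12+14 = 41
Hale → Neston → Ravel → Irby → Tarn: 8+5+17+14 = 44
Hale → Neston → Yarm → Irby → Tarn: 8+18+12+14 = 52
The minimum is 41 min via Hale → Neston → Ravel → Yarm → Irby → Tarn.
So from Hale the first move is to Neston.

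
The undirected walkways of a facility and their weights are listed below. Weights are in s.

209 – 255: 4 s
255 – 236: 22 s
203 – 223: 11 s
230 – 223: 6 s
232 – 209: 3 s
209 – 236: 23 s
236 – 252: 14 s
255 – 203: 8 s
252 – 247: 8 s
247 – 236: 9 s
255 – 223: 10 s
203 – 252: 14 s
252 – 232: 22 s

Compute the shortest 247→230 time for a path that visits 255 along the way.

Shortest 247→255: 247 → 252 → 203 → 255 = 30
Best 255 to 230: 255 → 223 → 230 costing 16
Total via 255: 30 + 16 = 46 s.

46 s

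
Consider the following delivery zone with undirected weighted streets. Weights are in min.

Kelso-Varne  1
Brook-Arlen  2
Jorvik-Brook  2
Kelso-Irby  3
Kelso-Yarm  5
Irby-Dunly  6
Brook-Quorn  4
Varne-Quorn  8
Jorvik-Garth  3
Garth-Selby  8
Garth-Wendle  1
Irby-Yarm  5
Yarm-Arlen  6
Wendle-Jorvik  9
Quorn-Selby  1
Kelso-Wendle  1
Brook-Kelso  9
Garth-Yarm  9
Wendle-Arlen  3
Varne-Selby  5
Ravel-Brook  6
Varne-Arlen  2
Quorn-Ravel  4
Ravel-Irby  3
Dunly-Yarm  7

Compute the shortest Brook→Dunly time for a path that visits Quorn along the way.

Best Brook to Quorn: Brook → Quorn costing 4
Shortest Quorn→Dunly: Quorn → Ravel → Irby → Dunly = 13
Total via Quorn: 4 + 13 = 17 min.

17 min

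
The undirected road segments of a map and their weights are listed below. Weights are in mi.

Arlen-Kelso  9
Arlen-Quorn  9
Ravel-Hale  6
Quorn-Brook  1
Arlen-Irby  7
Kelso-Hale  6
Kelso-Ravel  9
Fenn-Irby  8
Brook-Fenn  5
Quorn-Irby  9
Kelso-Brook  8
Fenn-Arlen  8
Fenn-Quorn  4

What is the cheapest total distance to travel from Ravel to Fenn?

22 mi

Enumerating some paths:
Ravel - Hale - Kelso - Brook - Fenn: 6+6+8+5 = 25
Ravel - Kelso - Brook - Fenn: 9+8+5 = 22
Cheapest is Ravel - Kelso - Brook - Fenn at 22 mi.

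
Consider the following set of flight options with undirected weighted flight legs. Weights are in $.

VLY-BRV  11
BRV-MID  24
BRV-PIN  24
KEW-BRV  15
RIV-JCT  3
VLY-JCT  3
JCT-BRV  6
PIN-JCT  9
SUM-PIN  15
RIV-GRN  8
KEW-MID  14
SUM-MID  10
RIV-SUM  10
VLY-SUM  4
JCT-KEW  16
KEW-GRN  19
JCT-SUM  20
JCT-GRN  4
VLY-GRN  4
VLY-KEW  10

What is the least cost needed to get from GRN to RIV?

Enumerating some paths:
GRN - RIV: 8 = 8
GRN - VLY - JCT - RIV: 4+3+3 = 10
GRN - JCT - RIV: 4+3 = 7
The minimum is $7 via GRN - JCT - RIV.

$7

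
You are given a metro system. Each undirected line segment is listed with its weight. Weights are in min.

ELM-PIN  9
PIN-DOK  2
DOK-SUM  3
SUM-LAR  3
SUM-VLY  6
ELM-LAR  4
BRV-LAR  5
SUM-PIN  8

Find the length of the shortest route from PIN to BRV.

Running Dijkstra from PIN:
PIN: 0
DOK: 2  (via PIN)
SUM: 5  (via DOK)
LAR: 8  (via SUM)
ELM: 9  (via PIN)
VLY: 11  (via SUM)
BRV: 13  (via LAR)
Shortest route: PIN → DOK → SUM → LAR → BRV = 13 min.

13 min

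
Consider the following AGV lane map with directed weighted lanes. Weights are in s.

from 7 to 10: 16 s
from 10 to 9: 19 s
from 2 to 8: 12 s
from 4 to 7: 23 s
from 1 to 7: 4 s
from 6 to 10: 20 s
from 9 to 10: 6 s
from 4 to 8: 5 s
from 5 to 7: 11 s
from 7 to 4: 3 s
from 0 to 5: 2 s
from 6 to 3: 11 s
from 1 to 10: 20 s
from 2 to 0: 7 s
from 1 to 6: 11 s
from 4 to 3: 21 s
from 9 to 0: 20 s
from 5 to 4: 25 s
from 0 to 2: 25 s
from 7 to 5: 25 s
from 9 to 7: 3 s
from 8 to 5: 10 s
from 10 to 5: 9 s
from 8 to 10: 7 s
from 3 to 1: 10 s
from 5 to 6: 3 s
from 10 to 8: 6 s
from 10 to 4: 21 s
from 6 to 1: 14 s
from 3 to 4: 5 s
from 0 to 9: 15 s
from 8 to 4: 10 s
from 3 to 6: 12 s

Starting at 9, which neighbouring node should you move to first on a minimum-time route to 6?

Enumerating some paths:
9 → 7 → 4 → 8 → 5 → 6: 3+3+5+10+3 = 24
9 → 10 → 5 → 6: 6+9+3 = 18
9 → 10 → 8 → 5 → 6: 6+6+10+3 = 25
Cheapest is 9 → 10 → 5 → 6 at 18 s.
So from 9 the first move is to 10.

10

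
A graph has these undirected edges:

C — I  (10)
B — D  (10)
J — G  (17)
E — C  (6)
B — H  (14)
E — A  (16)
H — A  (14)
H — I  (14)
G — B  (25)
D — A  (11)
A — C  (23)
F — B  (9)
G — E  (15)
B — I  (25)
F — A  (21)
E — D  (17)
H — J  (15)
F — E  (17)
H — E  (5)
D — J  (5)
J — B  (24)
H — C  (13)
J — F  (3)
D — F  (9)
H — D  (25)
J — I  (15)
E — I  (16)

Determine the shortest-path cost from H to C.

11

Enumerating some paths:
H - E - C: 5+6 = 11
H - C: 13 = 13
Cheapest is H - E - C at 11.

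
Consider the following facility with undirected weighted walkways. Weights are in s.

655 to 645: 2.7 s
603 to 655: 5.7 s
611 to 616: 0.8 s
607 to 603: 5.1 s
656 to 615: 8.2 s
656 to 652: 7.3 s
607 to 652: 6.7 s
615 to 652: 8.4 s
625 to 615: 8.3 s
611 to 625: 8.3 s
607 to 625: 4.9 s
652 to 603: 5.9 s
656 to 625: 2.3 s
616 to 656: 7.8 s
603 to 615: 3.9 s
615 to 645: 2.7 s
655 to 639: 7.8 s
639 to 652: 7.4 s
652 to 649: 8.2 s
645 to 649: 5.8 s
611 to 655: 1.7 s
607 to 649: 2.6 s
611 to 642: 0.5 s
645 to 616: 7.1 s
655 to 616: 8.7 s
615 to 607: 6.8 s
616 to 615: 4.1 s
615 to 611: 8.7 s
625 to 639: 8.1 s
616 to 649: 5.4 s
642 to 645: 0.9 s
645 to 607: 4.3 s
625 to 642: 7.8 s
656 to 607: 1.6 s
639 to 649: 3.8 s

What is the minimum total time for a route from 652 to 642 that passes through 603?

Shortest 652→603: 652 → 603 = 5.9
Best 603 to 642: 603 → 615 → 645 → 642 costing 7.5
Total via 603: 5.9 + 7.5 = 13.4 s.

13.4 s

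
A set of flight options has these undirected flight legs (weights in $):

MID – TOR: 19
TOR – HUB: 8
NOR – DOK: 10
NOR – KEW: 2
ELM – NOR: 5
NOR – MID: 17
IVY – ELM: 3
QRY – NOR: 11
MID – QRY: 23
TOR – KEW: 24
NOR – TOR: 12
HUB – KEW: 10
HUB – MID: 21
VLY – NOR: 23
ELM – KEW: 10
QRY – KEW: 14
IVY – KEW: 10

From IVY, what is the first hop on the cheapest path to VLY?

ELM

Candidate routes:
IVY → KEW → NOR → VLY: 10+2+23 = 35
IVY → ELM → NOR → VLY: 3+5+23 = 31
IVY → ELM → KEW → NOR → VLY: 3+10+2+23 = 38
The minimum is $31 via IVY → ELM → NOR → VLY.
So from IVY the first move is to ELM.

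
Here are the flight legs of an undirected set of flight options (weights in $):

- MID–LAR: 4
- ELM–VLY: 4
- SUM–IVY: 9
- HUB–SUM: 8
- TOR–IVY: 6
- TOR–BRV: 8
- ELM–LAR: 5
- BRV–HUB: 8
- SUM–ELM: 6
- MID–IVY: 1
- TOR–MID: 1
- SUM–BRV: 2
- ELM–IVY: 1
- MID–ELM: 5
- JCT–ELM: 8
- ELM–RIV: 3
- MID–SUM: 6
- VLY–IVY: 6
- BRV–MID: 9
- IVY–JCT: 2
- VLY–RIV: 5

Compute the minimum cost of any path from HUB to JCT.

Shortest distances from HUB:
HUB: 0
SUM: 8  (via HUB)
BRV: 8  (via HUB)
MID: 14  (via SUM)
ELM: 14  (via SUM)
TOR: 15  (via MID)
IVY: 15  (via MID)
JCT: 17  (via IVY)
Shortest route: HUB–SUM–MID–IVY–JCT = $17.

$17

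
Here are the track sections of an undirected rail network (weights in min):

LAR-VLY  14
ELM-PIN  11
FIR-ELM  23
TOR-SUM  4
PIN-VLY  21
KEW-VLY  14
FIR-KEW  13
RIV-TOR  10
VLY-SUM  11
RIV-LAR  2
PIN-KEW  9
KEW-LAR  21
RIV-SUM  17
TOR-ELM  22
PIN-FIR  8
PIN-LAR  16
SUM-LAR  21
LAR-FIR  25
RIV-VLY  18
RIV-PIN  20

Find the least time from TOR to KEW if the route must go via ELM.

Shortest TOR→ELM: TOR → ELM = 22
Best ELM to KEW: ELM → PIN → KEW costing 20
Total via ELM: 22 + 20 = 42 min.

42 min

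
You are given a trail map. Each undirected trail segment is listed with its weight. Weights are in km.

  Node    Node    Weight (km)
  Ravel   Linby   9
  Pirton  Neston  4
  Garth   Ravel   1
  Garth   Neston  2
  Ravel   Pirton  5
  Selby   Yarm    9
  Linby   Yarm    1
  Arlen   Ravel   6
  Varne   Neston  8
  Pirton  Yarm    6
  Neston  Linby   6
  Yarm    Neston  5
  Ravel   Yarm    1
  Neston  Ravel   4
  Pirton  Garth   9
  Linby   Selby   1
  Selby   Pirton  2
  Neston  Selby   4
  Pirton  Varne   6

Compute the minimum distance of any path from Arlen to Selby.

9 km

Enumerating some paths:
Arlen–Ravel–Garth–Neston–Selby: 6+1+2+4 = 13
Arlen–Ravel–Pirton–Selby: 6+5+2 = 13
Arlen–Ravel–Neston–Selby: 6+4+4 = 14
Arlen–Ravel–Yarm–Linby–Selby: 6+1+1+1 = 9
The minimum is 9 km via Arlen–Ravel–Yarm–Linby–Selby.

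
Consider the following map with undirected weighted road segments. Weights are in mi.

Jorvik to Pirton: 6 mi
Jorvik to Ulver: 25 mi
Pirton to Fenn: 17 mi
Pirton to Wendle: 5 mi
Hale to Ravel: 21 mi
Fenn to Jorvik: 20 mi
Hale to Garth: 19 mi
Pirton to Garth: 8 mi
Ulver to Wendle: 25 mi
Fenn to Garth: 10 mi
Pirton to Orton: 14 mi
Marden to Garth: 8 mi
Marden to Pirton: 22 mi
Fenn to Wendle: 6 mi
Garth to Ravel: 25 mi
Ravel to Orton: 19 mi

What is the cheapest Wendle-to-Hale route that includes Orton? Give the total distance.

59 mi

Best Wendle to Orton: Wendle → Pirton → Orton costing 19
Best Orton to Hale: Orton → Ravel → Hale costing 40
Total via Orton: 19 + 40 = 59 mi.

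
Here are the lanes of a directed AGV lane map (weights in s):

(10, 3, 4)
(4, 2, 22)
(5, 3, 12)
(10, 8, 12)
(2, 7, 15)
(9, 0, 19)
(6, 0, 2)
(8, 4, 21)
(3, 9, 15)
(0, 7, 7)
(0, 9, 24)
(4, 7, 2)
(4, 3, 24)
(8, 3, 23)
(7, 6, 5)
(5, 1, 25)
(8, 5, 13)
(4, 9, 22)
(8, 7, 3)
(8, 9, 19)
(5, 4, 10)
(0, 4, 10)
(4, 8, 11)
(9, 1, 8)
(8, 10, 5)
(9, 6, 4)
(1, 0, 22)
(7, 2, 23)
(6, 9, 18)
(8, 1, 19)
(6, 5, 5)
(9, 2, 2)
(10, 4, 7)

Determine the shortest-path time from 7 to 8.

Settle nodes by increasing distance from 7:
7: 0
6: 5  (via 7)
0: 7  (via 6)
5: 10  (via 6)
4: 17  (via 0)
3: 22  (via 5)
2: 23  (via 7)
9: 23  (via 6)
8: 28  (via 4)
Shortest route: 7–6–0–4–8 = 28 s.

28 s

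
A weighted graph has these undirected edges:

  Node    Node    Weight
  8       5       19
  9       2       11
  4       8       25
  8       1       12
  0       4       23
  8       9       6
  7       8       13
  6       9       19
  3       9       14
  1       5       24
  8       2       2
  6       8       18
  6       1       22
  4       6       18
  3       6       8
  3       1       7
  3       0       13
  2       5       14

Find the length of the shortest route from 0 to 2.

Settle nodes by increasing distance from 0:
0: 0
3: 13  (via 0)
1: 20  (via 3)
6: 21  (via 3)
4: 23  (via 0)
9: 27  (via 3)
8: 32  (via 1)
2: 34  (via 8)
Shortest route: 0–3–1–8–2 = 34.

34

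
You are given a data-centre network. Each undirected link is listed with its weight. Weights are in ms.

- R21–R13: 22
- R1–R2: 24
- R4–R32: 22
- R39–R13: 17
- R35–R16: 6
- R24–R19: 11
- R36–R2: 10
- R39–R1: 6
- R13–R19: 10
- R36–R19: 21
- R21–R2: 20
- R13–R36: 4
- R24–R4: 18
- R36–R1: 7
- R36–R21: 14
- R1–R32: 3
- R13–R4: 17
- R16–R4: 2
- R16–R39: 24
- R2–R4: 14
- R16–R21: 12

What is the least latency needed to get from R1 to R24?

Running Dijkstra from R1:
R1: 0
R32: 3  (via R1)
R39: 6  (via R1)
R36: 7  (via R1)
R13: 11  (via R36)
R2: 17  (via R36)
R19: 21  (via R13)
R21: 21  (via R36)
R4: 25  (via R32)
R16: 27  (via R4)
R24: 32  (via R19)
Shortest route: R1–R36–R13–R19–R24 = 32 ms.

32 ms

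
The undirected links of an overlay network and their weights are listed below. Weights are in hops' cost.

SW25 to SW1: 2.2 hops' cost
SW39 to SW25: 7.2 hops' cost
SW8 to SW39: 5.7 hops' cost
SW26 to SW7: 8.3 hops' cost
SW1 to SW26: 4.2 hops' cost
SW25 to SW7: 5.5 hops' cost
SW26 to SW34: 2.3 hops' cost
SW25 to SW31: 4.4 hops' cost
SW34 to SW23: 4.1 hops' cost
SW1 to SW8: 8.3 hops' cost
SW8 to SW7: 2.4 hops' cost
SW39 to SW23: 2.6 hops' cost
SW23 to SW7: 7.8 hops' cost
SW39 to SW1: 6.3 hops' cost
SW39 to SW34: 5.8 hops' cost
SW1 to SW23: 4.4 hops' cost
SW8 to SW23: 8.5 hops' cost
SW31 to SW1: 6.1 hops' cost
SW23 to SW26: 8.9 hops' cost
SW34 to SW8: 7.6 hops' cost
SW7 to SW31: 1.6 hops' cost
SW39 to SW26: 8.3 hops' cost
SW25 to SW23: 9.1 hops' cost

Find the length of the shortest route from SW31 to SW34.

11.6 hops' cost

Settle nodes by increasing distance from SW31:
SW31: 0
SW7: 1.6  (via SW31)
SW8: 4  (via SW7)
SW25: 4.4  (via SW31)
SW1: 6.1  (via SW31)
SW23: 9.4  (via SW7)
SW39: 9.7  (via SW8)
SW26: 9.9  (via SW7)
SW34: 11.6  (via SW8)
Shortest route: SW31 → SW7 → SW8 → SW34 = 11.6 hops' cost.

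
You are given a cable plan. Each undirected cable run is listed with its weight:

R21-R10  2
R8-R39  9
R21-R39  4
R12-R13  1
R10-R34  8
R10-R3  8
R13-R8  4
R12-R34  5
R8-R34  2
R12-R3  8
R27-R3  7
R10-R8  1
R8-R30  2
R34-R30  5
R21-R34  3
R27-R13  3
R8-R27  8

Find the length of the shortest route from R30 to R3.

11

Enumerating some paths:
R30 → R8 → R13 → R12 → R3: 2+4+1+8 = 15
R30 → R8 → R10 → R3: 2+1+8 = 11
R30 → R8 → R13 → R27 → R3: 2+4+3+7 = 16
R30 → R34 → R8 → R10 → R3: 5+2+1+8 = 16
The minimum is 11 via R30 → R8 → R10 → R3.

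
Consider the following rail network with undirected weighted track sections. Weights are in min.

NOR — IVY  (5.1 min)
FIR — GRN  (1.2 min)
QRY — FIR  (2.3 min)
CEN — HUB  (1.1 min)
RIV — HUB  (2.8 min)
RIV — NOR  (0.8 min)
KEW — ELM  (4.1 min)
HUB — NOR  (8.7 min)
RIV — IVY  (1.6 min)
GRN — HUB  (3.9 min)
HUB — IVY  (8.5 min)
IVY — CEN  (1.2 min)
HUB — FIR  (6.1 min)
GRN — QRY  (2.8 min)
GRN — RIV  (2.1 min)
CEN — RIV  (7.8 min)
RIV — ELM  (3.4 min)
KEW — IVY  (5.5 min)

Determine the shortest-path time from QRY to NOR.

Compare a few routes:
QRY–GRN–RIV–NOR: 2.8+2.1+0.8 = 5.7
QRY–GRN–HUB–RIV–NOR: 2.8+3.9+2.8+0.8 = 10.3
QRY–FIR–GRN–RIV–NOR: 2.3+1.2+2.1+0.8 = 6.4
The minimum is 5.7 min via QRY–GRN–RIV–NOR.

5.7 min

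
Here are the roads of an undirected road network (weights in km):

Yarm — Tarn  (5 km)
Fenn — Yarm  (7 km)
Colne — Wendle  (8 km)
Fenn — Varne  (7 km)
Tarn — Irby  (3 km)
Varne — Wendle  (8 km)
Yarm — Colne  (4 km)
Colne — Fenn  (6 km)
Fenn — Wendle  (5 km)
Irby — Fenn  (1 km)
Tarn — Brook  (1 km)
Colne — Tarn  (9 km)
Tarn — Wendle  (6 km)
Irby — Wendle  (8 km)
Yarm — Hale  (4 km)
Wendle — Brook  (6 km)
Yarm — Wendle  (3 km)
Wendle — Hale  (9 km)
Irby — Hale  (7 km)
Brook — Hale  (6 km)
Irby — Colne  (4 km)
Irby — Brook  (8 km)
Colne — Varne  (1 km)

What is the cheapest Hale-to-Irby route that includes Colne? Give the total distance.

Shortest Hale→Colne: Hale → Yarm → Colne = 8
Shortest Colne→Irby: Colne → Irby = 4
Total via Colne: 8 + 4 = 12 km.

12 km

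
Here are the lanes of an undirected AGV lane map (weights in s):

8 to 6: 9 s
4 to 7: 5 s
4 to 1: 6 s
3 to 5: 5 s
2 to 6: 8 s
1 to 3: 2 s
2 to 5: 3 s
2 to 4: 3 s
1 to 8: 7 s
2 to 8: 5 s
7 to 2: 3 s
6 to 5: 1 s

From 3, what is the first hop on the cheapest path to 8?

Candidate routes:
3 - 5 - 2 - 8: 5+3+5 = 13
3 - 5 - 6 - 8: 5+1+9 = 15
3 - 1 - 8: 2+7 = 9
The minimum is 9 s via 3 - 1 - 8.
So from 3 the first move is to 1.

1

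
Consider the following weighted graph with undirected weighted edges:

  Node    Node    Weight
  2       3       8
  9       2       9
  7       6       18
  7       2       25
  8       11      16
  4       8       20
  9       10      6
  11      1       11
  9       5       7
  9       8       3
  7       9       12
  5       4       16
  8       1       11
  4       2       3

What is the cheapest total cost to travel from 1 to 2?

Running Dijkstra from 1:
1: 0
8: 11  (via 1)
11: 11  (via 1)
9: 14  (via 8)
10: 20  (via 9)
5: 21  (via 9)
2: 23  (via 9)
Shortest route: 1 → 8 → 9 → 2 = 23.

23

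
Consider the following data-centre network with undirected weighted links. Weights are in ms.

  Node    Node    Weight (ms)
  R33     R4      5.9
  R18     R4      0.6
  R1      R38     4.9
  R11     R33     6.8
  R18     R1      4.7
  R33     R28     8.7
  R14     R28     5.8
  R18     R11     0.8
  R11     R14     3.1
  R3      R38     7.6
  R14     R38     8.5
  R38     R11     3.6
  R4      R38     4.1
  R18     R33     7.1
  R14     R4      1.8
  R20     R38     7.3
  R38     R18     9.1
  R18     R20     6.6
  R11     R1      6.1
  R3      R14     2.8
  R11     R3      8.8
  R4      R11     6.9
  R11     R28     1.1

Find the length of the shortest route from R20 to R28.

Compare a few routes:
R20 → R38 → R11 → R28: 7.3+3.6+1.1 = 12
R20 → R18 → R4 → R14 → R11 → R28: 6.6+0.6+1.8+3.1+1.1 = 13.2
R20 → R18 → R11 → R28: 6.6+0.8+1.1 = 8.5
Cheapest is R20 → R18 → R11 → R28 at 8.5 ms.

8.5 ms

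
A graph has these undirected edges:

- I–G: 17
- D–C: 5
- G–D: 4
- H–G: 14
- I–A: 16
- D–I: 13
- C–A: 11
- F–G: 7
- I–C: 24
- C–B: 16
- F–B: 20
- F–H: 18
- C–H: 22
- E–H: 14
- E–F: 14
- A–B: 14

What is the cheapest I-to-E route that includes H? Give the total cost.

45

Best I to H: I → G → H costing 31
Shortest H→E: H → E = 14
Total via H: 31 + 14 = 45.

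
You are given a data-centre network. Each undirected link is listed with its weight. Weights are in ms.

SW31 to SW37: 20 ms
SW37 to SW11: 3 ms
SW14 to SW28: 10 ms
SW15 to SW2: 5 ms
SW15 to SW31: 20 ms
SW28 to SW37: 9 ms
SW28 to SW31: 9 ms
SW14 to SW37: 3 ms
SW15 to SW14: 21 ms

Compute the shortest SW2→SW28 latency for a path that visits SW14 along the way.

Shortest SW2→SW14: SW2–SW15–SW14 = 26
Shortest SW14→SW28: SW14–SW28 = 10
Total via SW14: 26 + 10 = 36 ms.

36 ms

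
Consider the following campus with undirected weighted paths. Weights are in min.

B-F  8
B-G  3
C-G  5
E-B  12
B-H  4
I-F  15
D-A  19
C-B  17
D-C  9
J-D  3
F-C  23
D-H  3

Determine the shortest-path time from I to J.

Settle nodes by increasing distance from I:
I: 0
F: 15  (via I)
B: 23  (via F)
G: 26  (via B)
H: 27  (via B)
D: 30  (via H)
C: 31  (via G)
J: 33  (via D)
Shortest route: I–F–B–H–D–J = 33 min.

33 min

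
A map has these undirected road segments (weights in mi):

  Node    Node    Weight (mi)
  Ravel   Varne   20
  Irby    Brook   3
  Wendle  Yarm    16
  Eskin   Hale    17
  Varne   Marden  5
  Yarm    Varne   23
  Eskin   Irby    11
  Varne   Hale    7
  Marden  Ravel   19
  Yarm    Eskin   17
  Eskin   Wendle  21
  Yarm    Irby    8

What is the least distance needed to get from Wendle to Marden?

Enumerating some paths:
Wendle–Yarm–Eskin–Hale–Varne–Marden: 16+17+17+7+5 = 62
Wendle–Yarm–Varne–Marden: 16+23+5 = 44
Wendle–Yarm–Irby–Eskin–Hale–Varne–Marden: 16+8+11+17+7+5 = 64
Wendle–Eskin–Hale–Varne–Marden: 21+17+7+5 = 50
Cheapest is Wendle–Yarm–Varne–Marden at 44 mi.

44 mi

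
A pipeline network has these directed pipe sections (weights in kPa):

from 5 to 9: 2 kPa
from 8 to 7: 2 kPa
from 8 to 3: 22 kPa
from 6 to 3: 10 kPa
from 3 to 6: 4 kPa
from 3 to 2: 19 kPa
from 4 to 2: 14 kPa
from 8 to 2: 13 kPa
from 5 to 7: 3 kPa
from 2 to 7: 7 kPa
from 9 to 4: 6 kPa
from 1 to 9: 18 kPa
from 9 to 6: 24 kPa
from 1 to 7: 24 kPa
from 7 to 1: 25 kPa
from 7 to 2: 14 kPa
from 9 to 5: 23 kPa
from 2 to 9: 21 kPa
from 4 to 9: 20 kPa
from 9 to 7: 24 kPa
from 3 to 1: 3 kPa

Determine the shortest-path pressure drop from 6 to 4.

Enumerating some paths:
6 - 3 - 1 - 9 - 4: 10+3+18+6 = 37
6 - 3 - 2 - 9 - 4: 10+19+21+6 = 56
The minimum is 37 kPa via 6 - 3 - 1 - 9 - 4.

37 kPa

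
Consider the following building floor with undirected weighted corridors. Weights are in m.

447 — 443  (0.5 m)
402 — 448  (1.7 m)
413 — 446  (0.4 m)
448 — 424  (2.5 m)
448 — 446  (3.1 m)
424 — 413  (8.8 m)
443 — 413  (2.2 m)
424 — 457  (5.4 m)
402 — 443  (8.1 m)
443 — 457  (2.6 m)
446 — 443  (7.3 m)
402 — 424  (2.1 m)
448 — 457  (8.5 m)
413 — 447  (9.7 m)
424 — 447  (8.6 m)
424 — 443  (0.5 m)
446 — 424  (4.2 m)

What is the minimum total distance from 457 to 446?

Compare a few routes:
457 → 443 → 413 → 446: 2.6+2.2+0.4 = 5.2
457 → 443 → 424 → 446: 2.6+0.5+4.2 = 7.3
457 → 424 → 443 → 413 → 446: 5.4+0.5+2.2+0.4 = 8.5
The minimum is 5.2 m via 457 → 443 → 413 → 446.

5.2 m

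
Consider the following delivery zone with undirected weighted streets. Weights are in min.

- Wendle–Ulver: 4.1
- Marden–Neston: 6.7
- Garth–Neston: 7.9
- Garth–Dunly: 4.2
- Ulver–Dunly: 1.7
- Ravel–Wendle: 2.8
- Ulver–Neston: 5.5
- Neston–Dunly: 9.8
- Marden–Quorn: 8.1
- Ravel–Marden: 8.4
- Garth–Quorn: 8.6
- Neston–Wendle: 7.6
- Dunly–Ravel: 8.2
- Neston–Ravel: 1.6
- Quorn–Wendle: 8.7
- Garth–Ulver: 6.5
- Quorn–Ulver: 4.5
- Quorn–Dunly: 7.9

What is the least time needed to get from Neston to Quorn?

Settle nodes by increasing distance from Neston:
Neston: 0
Ravel: 1.6  (via Neston)
Wendle: 4.4  (via Ravel)
Ulver: 5.5  (via Neston)
Marden: 6.7  (via Neston)
Dunly: 7.2  (via Ulver)
Garth: 7.9  (via Neston)
Quorn: 10  (via Ulver)
Shortest route: Neston → Ulver → Quorn = 10 min.

10 min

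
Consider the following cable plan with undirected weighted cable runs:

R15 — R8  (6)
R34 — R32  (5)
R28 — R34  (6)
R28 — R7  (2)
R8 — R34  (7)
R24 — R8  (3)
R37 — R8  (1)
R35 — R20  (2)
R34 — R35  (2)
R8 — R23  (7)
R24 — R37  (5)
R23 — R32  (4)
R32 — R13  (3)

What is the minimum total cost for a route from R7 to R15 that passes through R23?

Best R7 to R23: R7 → R28 → R34 → R32 → R23 costing 17
Shortest R23→R15: R23 → R8 → R15 = 13
Total via R23: 17 + 13 = 30.

30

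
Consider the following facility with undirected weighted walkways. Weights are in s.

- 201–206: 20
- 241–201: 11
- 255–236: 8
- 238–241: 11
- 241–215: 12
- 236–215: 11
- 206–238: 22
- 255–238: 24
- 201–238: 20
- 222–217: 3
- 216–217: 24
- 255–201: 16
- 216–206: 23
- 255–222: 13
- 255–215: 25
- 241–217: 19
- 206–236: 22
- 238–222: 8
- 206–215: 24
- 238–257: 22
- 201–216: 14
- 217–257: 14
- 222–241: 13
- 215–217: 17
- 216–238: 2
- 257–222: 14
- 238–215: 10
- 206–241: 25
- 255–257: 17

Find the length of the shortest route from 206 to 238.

Compare a few routes:
206 - 216 - 238: 23+2 = 25
206 - 215 - 238: 24+10 = 34
206 - 241 - 238: 25+11 = 36
206 - 238: 22 = 22
The minimum is 22 s via 206 - 238.

22 s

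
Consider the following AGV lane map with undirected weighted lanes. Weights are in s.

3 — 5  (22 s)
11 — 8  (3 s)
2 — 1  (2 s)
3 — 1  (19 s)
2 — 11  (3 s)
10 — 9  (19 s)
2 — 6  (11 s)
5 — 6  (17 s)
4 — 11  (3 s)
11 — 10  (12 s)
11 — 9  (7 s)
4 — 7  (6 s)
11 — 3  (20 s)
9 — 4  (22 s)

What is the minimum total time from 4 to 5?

34 s

Running Dijkstra from 4:
4: 0
11: 3  (via 4)
2: 6  (via 11)
7: 6  (via 4)
8: 6  (via 11)
1: 8  (via 2)
9: 10  (via 11)
10: 15  (via 11)
6: 17  (via 2)
3: 23  (via 11)
5: 34  (via 6)
Shortest route: 4 → 11 → 2 → 6 → 5 = 34 s.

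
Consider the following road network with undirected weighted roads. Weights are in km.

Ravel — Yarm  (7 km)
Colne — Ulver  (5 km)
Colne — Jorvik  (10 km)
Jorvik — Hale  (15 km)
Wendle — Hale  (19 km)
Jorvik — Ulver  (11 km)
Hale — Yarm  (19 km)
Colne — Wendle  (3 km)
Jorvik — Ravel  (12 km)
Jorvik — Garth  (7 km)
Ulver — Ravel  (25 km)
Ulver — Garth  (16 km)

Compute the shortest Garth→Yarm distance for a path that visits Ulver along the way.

Shortest Garth→Ulver: Garth → Ulver = 16
Best Ulver to Yarm: Ulver → Jorvik → Ravel → Yarm costing 30
Total via Ulver: 16 + 30 = 46 km.

46 km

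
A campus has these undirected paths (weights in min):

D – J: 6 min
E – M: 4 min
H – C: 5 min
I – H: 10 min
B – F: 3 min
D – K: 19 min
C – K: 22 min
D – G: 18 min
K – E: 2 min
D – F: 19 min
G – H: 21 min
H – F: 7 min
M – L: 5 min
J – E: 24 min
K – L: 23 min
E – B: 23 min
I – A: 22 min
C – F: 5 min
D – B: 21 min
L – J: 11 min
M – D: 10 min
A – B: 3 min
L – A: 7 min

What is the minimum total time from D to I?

36 min

Candidate routes:
D - F - C - H - I: 19+5+5+10 = 39
D - F - H - I: 19+7+10 = 36
D - B - F - H - I: 21+3+7+10 = 41
The minimum is 36 min via D - F - H - I.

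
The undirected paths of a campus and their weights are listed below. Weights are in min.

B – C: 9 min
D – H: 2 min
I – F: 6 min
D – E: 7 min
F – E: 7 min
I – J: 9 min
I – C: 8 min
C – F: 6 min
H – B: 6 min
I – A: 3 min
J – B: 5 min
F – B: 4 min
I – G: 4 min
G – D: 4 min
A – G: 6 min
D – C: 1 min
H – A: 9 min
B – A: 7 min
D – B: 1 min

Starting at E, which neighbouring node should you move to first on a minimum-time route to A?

D

Candidate routes:
E → D → B → A: 7+1+7 = 15
E → D → G → A: 7+4+6 = 17
E → F → I → A: 7+6+3 = 16
The minimum is 15 min via E → D → B → A.
So from E the first move is to D.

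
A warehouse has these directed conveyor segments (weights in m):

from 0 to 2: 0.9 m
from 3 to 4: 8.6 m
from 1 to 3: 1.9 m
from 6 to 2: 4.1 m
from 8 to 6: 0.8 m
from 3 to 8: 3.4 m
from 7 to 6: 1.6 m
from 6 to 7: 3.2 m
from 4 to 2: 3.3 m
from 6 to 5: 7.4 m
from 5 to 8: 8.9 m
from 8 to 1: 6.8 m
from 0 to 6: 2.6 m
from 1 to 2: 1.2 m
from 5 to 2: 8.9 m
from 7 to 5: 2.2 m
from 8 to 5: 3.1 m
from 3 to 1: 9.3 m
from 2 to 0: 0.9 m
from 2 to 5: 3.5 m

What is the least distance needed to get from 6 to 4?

Settle nodes by increasing distance from 6:
6: 0
7: 3.2  (via 6)
2: 4.1  (via 6)
0: 5  (via 2)
5: 5.4  (via 7)
8: 14.3  (via 5)
1: 21.1  (via 8)
3: 23  (via 1)
4: 31.6  (via 3)
Shortest route: 6 → 7 → 5 → 8 → 1 → 3 → 4 = 31.6 m.

31.6 m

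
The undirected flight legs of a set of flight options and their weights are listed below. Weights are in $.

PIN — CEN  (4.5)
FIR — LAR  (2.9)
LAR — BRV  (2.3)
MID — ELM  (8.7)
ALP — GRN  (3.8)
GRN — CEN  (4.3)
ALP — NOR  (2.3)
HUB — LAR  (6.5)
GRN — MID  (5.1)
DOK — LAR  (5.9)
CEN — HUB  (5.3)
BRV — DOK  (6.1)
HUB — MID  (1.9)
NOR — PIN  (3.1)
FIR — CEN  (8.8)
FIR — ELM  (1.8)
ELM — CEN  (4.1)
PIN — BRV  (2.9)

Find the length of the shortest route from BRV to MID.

Candidate routes:
BRV → LAR → FIR → ELM → MID: 2.3+2.9+1.8+8.7 = 15.7
BRV → PIN → CEN → HUB → MID: 2.9+4.5+5.3+1.9 = 14.6
BRV → LAR → HUB → MID: 2.3+6.5+1.9 = 10.7
BRV → PIN → CEN → GRN → MID: 2.9+4.5+4.3+5.1 = 16.8
The minimum is $10.7 via BRV → LAR → HUB → MID.

$10.7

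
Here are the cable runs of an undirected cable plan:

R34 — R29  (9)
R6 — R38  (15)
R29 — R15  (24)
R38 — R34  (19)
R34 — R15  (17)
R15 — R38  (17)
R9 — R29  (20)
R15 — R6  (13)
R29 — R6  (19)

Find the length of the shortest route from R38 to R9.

Running Dijkstra from R38:
R38: 0
R6: 15  (via R38)
R15: 17  (via R38)
R34: 19  (via R38)
R29: 28  (via R34)
R9: 48  (via R29)
Shortest route: R38 → R34 → R29 → R9 = 48.

48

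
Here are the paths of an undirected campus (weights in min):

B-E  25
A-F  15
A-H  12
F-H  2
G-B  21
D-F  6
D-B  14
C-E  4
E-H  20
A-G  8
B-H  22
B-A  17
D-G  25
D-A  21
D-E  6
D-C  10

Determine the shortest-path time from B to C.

24 min

Enumerating some paths:
B - E - C: 25+4 = 29
B - D - C: 14+10 = 24
The minimum is 24 min via B - D - C.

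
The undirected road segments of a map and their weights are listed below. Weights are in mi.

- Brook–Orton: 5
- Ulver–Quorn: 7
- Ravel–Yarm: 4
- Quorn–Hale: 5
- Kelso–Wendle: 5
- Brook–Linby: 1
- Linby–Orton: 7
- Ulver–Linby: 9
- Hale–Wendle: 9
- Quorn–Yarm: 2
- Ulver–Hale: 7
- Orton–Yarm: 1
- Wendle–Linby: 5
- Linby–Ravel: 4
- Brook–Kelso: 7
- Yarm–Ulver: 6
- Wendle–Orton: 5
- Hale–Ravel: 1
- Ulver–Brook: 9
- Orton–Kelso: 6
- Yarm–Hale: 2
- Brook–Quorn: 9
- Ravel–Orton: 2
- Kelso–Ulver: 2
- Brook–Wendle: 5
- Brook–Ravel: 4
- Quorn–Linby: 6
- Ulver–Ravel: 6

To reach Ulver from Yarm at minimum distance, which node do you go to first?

Ulver

Compare a few routes:
Yarm–Hale–Ravel–Ulver: 2+1+6 = 9
Yarm–Ulver: 6 = 6
The minimum is 6 mi via Yarm–Ulver.
So from Yarm the first move is to Ulver.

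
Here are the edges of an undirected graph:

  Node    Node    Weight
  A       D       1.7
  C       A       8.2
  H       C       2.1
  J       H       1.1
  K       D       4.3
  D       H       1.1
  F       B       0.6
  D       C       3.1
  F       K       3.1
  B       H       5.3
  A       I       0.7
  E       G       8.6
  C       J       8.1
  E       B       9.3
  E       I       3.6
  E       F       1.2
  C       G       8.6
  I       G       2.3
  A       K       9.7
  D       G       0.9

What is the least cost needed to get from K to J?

Running Dijkstra from K:
K: 0
F: 3.1  (via K)
B: 3.7  (via F)
D: 4.3  (via K)
E: 4.3  (via F)
G: 5.2  (via D)
H: 5.4  (via D)
A: 6  (via D)
J: 6.5  (via H)
Shortest route: K → D → H → J = 6.5.

6.5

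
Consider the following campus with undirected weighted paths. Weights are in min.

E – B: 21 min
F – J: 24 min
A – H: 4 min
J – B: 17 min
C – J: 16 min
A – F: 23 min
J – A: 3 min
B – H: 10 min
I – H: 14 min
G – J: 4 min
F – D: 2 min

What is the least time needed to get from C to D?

Running Dijkstra from C:
C: 0
J: 16  (via C)
A: 19  (via J)
G: 20  (via J)
H: 23  (via A)
B: 33  (via J)
I: 37  (via H)
F: 40  (via J)
D: 42  (via F)
Shortest route: C → J → F → D = 42 min.

42 min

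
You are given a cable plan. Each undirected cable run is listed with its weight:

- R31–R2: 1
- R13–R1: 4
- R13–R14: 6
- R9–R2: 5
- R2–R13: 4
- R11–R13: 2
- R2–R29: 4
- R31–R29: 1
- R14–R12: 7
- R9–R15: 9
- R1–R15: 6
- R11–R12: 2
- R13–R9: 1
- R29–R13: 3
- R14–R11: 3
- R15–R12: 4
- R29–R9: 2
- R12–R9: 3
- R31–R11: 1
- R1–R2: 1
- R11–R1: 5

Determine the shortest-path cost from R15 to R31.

Compare a few routes:
R15–R12–R11–R31: 4+2+1 = 7
R15–R1–R2–R31: 6+1+1 = 8
R15–R12–R9–R29–R31: 4+3+2+1 = 10
Cheapest is R15–R12–R11–R31 at 7.

7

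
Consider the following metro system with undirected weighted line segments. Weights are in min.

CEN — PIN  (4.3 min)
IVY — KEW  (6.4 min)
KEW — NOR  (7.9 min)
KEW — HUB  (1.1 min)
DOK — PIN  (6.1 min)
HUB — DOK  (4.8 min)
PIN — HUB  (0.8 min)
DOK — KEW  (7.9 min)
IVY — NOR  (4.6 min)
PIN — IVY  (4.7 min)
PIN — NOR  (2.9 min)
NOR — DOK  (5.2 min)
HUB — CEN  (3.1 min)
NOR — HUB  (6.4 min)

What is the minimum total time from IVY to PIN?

Enumerating some paths:
IVY - PIN: 4.7 = 4.7
IVY - NOR - PIN: 4.6+2.9 = 7.5
IVY - KEW - HUB - PIN: 6.4+1.1+0.8 = 8.3
Cheapest is IVY - PIN at 4.7 min.

4.7 min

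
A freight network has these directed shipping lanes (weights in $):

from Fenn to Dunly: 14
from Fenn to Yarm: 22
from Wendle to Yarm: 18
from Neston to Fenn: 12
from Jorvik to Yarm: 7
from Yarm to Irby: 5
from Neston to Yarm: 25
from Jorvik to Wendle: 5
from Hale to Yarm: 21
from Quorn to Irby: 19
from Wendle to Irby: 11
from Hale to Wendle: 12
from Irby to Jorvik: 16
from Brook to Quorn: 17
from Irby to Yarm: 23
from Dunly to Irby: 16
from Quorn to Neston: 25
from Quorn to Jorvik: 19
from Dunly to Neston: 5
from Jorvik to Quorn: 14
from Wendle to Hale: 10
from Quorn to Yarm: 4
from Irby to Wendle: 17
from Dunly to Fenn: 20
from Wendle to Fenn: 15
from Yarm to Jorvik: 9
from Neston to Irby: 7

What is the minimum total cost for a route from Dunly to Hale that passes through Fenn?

Best Dunly to Fenn: Dunly–Neston–Fenn costing 17
Shortest Fenn→Hale: Fenn–Yarm–Jorvik–Wendle–Hale = 46
Total via Fenn: 17 + 46 = $63.

$63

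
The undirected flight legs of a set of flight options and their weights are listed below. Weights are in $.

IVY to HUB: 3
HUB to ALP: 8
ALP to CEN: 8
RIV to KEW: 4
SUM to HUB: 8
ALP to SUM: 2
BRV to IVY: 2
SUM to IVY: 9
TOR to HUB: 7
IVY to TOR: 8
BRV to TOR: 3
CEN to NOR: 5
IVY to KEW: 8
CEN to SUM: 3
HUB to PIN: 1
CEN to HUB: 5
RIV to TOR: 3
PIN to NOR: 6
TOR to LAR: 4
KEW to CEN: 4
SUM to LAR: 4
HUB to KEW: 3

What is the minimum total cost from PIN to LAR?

$12

Running Dijkstra from PIN:
PIN: 0
HUB: 1  (via PIN)
IVY: 4  (via HUB)
KEW: 4  (via HUB)
CEN: 6  (via HUB)
NOR: 6  (via PIN)
BRV: 6  (via IVY)
RIV: 8  (via KEW)
TOR: 8  (via HUB)
SUM: 9  (via HUB)
ALP: 9  (via HUB)
LAR: 12  (via TOR)
Shortest route: PIN → HUB → TOR → LAR = $12.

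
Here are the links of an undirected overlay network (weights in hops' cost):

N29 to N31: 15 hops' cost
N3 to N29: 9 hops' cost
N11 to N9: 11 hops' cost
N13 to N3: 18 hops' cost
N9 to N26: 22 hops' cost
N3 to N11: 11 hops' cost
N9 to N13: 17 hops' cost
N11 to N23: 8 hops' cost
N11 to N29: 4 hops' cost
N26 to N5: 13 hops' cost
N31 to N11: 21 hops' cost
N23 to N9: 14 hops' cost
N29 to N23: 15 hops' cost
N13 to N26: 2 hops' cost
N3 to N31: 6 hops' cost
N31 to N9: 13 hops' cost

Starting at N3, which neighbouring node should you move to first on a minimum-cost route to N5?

N13

Compare a few routes:
N3 - N13 - N26 - N5: 18+2+13 = 33
N3 - N31 - N9 - N13 - N26 - N5: 6+13+17+2+13 = 51
Cheapest is N3 - N13 - N26 - N5 at 33 hops' cost.
So from N3 the first move is to N13.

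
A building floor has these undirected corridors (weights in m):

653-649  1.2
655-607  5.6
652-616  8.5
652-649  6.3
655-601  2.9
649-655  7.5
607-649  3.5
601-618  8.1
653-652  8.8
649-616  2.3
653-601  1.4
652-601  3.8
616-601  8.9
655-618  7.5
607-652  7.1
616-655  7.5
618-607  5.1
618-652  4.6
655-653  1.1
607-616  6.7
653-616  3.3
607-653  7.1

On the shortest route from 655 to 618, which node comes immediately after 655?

Compare a few routes:
655 → 653 → 601 → 652 → 618: 1.1+1.4+3.8+4.6 = 10.9
655 → 618: 7.5 = 7.5
655 → 653 → 601 → 618: 1.1+1.4+8.1 = 10.6
655 → 607 → 618: 5.6+5.1 = 10.7
Cheapest is 655 → 618 at 7.5 m.
So from 655 the first move is to 618.

618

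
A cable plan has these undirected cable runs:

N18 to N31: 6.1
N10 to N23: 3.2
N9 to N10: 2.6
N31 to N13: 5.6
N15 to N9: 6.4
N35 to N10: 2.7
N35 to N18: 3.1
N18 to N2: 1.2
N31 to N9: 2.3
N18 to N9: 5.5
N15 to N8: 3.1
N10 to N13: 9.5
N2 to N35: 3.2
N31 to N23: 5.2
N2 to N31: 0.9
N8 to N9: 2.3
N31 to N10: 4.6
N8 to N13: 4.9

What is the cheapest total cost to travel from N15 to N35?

Running Dijkstra from N15:
N15: 0
N8: 3.1  (via N15)
N9: 5.4  (via N8)
N31: 7.7  (via N9)
N10: 8  (via N9)
N13: 8  (via N8)
N2: 8.6  (via N31)
N18: 9.8  (via N2)
N35: 10.7  (via N10)
Shortest route: N15 → N8 → N9 → N10 → N35 = 10.7.

10.7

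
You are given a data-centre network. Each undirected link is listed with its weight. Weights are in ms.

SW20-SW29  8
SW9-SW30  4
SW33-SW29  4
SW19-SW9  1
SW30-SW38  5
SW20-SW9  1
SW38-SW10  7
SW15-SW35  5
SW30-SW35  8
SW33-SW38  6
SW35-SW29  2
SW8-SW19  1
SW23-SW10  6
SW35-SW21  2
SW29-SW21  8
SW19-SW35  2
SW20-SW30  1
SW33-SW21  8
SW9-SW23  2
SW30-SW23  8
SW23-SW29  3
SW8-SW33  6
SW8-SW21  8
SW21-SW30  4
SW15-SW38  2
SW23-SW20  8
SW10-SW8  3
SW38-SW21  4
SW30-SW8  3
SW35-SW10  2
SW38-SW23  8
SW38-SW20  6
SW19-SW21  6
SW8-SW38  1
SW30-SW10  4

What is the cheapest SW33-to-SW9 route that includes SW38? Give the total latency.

9 ms

Best SW33 to SW38: SW33 → SW38 costing 6
Shortest SW38→SW9: SW38 → SW8 → SW19 → SW9 = 3
Total via SW38: 6 + 3 = 9 ms.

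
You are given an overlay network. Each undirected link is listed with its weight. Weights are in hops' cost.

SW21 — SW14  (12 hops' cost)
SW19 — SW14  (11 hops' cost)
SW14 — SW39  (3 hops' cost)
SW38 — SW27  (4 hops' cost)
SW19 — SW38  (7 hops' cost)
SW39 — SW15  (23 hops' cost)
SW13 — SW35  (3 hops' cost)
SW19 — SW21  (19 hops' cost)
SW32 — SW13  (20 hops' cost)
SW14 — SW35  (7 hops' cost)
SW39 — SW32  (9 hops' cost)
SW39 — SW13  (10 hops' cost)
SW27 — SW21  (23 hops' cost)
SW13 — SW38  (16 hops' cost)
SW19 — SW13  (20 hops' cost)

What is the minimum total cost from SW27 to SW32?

Shortest distances from SW27:
SW27: 0
SW38: 4  (via SW27)
SW19: 11  (via SW38)
SW13: 20  (via SW38)
SW14: 22  (via SW19)
SW35: 23  (via SW13)
SW21: 23  (via SW27)
SW39: 25  (via SW14)
SW32: 34  (via SW39)
Shortest route: SW27 → SW38 → SW19 → SW14 → SW39 → SW32 = 34 hops' cost.

34 hops' cost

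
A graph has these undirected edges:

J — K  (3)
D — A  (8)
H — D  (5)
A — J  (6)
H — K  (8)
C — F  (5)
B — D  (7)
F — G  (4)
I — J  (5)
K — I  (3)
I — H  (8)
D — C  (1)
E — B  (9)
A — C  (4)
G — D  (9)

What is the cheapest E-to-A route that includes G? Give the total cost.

Shortest E→G: E → B → D → G = 25
Best G to A: G → F → C → A costing 13
Total via G: 25 + 13 = 38.

38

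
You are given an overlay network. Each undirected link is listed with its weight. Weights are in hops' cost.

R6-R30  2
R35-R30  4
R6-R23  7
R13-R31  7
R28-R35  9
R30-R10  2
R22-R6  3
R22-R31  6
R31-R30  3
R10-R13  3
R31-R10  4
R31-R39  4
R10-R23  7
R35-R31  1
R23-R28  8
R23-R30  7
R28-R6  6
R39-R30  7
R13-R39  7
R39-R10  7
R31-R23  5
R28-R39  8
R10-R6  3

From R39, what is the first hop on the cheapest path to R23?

Enumerating some paths:
R39 - R31 - R23: 4+5 = 9
R39 - R30 - R23: 7+7 = 14
R39 - R10 - R23: 7+7 = 14
Cheapest is R39 - R31 - R23 at 9 hops' cost.
So from R39 the first move is to R31.

R31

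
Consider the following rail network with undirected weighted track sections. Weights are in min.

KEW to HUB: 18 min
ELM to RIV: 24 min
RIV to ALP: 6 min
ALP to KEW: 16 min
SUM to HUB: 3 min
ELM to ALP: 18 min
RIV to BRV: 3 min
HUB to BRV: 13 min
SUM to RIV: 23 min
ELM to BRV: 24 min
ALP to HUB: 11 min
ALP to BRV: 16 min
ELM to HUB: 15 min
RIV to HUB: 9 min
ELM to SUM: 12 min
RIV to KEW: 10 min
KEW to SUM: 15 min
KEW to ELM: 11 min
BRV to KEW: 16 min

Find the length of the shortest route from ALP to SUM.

14 min

Running Dijkstra from ALP:
ALP: 0
RIV: 6  (via ALP)
BRV: 9  (via RIV)
HUB: 11  (via ALP)
SUM: 14  (via HUB)
Shortest route: ALP → HUB → SUM = 14 min.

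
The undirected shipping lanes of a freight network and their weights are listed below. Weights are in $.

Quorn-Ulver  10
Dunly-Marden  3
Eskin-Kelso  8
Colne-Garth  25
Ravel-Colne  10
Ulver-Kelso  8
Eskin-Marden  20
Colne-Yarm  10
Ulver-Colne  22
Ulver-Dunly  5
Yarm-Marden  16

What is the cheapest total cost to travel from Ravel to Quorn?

$42

Running Dijkstra from Ravel:
Ravel: 0
Colne: 10  (via Ravel)
Yarm: 20  (via Colne)
Ulver: 32  (via Colne)
Garth: 35  (via Colne)
Marden: 36  (via Yarm)
Dunly: 37  (via Ulver)
Kelso: 40  (via Ulver)
Quorn: 42  (via Ulver)
Shortest route: Ravel → Colne → Ulver → Quorn = $42.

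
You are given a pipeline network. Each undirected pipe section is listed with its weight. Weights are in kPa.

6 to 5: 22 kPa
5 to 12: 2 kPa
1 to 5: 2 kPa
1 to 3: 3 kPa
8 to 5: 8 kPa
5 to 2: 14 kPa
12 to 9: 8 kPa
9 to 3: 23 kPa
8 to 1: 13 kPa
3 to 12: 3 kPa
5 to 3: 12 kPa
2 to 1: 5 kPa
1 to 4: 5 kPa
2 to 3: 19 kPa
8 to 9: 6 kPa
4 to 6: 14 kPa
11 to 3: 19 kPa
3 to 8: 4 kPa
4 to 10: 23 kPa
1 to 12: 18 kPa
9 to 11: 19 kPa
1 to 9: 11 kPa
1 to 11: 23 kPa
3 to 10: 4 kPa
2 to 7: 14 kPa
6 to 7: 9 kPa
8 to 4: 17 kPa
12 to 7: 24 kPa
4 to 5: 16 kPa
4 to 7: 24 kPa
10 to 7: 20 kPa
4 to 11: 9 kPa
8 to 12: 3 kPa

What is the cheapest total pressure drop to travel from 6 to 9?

Shortest distances from 6:
6: 0
7: 9  (via 6)
4: 14  (via 6)
1: 19  (via 4)
5: 21  (via 1)
3: 22  (via 1)
2: 23  (via 7)
11: 23  (via 4)
12: 23  (via 5)
8: 26  (via 3)
10: 26  (via 3)
9: 30  (via 1)
Shortest route: 6–4–1–9 = 30 kPa.

30 kPa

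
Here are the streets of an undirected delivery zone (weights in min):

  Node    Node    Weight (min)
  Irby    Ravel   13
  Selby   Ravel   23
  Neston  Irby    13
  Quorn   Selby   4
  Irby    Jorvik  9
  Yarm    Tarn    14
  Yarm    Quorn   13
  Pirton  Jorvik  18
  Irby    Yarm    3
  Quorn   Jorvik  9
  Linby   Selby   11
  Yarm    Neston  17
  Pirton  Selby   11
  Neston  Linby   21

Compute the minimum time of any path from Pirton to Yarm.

Enumerating some paths:
Pirton → Jorvik → Irby → Yarm: 18+9+3 = 30
Pirton → Selby → Quorn → Jorvik → Irby → Yarm: 11+4+9+9+3 = 36
Pirton → Selby → Quorn → Yarm: 11+4+13 = 28
Cheapest is Pirton → Selby → Quorn → Yarm at 28 min.

28 min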